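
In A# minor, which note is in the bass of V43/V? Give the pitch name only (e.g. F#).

F##

The applied chord V43/V is rooted on B#: B#-D##-F##-A#.
The figure 43 means second inversion — the fifth is in the bass.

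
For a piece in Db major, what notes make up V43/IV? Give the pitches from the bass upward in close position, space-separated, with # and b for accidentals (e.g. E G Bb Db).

The slash means an applied dominant: we want the dominant of IV. In Db major, IV is Gb major, and its dominant is built on Db.
Building a dominant seventh chord on Db gives Db-F-Ab-Cb.
The figured bass 43 indicates second inversion, placing the fifth (Ab) in the bass: Ab-Cb-Db-F.

Ab Cb Db F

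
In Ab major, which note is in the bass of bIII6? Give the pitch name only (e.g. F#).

bIII in Ab major has root Cb; the chord is Cb-Eb-Gb.
The figure 6 means first inversion — the third is in the bass.

Eb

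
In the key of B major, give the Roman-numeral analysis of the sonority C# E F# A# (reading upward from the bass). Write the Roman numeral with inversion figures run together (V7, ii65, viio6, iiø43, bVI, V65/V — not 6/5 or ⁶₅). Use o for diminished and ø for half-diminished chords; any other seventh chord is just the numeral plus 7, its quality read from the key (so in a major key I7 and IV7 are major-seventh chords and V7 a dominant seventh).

V43

The pitches F#-A#-C#-E form a dominant seventh chord rooted on F#.
F# is scale degree 5 in B major, and a dominant seventh chord on that degree is written V7.
With C# in the bass the chord is in second inversion, so the figured bass is 43.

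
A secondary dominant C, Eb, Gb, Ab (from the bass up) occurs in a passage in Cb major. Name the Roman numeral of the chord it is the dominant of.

The chord is a dominant seventh chord on Ab.
A dominant resolves down a perfect fifth: Ab → Db. In Cb major, Db is scale degree 2, i.e. ii.

ii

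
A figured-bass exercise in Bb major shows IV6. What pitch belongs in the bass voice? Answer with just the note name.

G

IV in Bb major has root Eb; the chord is Eb-G-Bb.
The figure 6 means first inversion — the third is in the bass.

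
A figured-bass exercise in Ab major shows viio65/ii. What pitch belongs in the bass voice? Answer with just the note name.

C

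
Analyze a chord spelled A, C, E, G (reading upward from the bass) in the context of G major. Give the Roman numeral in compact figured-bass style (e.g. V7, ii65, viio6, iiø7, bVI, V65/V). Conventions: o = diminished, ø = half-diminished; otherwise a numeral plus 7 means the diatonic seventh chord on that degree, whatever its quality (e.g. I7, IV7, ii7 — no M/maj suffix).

Stacked in thirds the chord is A-C-E-G: a minor seventh chord on A.
In G major, A is the supertonic; the diatonic minor seventh chord there is ii7.

ii7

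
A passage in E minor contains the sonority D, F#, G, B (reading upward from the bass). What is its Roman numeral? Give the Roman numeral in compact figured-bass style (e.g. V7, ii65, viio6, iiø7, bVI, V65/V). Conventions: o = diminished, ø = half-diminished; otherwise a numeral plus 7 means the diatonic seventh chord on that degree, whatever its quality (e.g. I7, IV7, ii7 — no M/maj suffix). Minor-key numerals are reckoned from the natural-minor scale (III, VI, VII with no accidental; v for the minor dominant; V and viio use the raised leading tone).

Stacked in thirds the chord is G-B-D-F#: a major seventh chord on G.
In E minor, G is the mediant; the diatonic major seventh chord there is III7.
With D in the bass the chord is in second inversion, so the figured bass is 43.

III43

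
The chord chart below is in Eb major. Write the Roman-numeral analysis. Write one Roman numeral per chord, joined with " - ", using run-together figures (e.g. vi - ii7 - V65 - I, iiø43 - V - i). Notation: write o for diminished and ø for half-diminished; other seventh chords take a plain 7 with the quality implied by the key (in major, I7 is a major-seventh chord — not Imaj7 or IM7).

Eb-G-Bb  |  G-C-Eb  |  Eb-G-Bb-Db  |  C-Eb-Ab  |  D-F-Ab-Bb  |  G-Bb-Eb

Eb-G-Bb: major triad on Eb = scale degree 1 → I.
G-C-Eb has root C, degree 6 in Eb major, so vi64.
Eb-G-Bb-Db: a dominant seventh chord on Eb, the applied dominant of IV → V7/IV.
C-Eb-Ab has root Ab, degree 4 in Eb major, so IV6.
D-F-Ab-Bb: dominant seventh chord on Bb = scale degree 5 → V65.
G-Bb-Eb has root Eb, degree 1 in Eb major, so I6.

I - vi64 - V7/IV - IV6 - V65 - I6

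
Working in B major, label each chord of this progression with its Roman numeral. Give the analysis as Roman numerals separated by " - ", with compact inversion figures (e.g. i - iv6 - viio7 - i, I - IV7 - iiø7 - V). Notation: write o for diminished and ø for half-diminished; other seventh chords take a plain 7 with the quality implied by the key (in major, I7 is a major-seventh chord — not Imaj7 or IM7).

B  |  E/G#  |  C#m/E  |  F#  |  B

B: major triad on B = scale degree 1 → I.
E/G# has root E, degree 4 in B major, so IV6.
C#m/E: root C# is the supertonic; minor triad there is ii6.
F#: root F# is the dominant; major triad there is V.
B: root B is the tonic; major triad there is I.

I - IV6 - ii6 - V - I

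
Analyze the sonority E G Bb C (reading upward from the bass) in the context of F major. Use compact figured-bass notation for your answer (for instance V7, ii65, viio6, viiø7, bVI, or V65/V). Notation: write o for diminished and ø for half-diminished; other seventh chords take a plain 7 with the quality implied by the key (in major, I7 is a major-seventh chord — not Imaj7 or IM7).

Stacked in thirds the chord is C-E-G-Bb: a dominant seventh chord on C.
C is scale degree 5 in F major, and a dominant seventh chord on that degree is written V7.
With E in the bass the chord is in first inversion, so the figured bass is 65.

V65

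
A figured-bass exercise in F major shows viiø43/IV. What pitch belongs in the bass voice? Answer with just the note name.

The applied chord viiø43/IV is rooted on A: A-C-Eb-G.
The figure 43 means second inversion — the fifth is in the bass.

Eb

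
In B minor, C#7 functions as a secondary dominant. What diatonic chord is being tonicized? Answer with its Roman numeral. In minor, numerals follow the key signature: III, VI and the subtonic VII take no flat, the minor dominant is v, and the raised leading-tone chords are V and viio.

The chord is a dominant seventh chord on C#.
A dominant resolves down a perfect fifth: C# → F#. In B minor, F# is scale degree 5, i.e. V.

V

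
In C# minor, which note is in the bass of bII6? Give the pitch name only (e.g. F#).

bII in C# minor has root D; the chord is D-F#-A.
The figure 6 means first inversion — the third is in the bass.

F#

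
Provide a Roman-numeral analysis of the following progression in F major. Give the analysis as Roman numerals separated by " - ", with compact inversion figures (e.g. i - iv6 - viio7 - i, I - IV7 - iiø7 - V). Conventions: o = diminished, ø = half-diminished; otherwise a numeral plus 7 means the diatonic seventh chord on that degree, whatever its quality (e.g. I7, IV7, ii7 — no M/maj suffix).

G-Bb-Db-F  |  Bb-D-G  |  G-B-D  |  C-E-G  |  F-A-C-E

iiø7 - ii6 - V/V - V - I7

G-Bb-Db-F: half-diminished seventh chord on G — chromatic; iiø7 (borrowed from the parallel minor).
Bb-D-G: minor triad on G = scale degree 2 → ii6.
G-B-D is the secondary dominant of V (major triad on G): V/V.
C-E-G: root C is the dominant; major triad there is V.
F-A-C-E: root F is the tonic; major seventh chord there is I7.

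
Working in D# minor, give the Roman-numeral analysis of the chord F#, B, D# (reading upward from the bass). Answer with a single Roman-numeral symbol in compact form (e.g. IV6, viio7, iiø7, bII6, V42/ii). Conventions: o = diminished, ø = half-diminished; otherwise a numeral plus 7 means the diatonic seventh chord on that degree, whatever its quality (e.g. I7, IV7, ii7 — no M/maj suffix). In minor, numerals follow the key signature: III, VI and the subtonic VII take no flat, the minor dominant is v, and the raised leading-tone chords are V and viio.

VI64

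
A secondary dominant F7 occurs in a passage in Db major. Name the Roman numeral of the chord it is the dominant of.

The chord is a dominant seventh chord on F.
A dominant resolves down a perfect fifth: F → Bb. In Db major, Bb is scale degree 6, i.e. vi.

vi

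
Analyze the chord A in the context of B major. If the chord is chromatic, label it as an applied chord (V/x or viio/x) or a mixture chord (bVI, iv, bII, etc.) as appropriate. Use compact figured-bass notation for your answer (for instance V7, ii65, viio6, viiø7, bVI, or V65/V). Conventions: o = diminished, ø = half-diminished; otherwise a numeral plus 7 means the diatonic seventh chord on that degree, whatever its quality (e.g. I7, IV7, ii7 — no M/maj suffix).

The pitches A-C#-E form a major triad rooted on A.
A is the lowered seventh degree of B major (diatonic 7 would be A#). This is a major triad on the lowered seventh degree (the subtonic), borrowed from the parallel minor.

bVII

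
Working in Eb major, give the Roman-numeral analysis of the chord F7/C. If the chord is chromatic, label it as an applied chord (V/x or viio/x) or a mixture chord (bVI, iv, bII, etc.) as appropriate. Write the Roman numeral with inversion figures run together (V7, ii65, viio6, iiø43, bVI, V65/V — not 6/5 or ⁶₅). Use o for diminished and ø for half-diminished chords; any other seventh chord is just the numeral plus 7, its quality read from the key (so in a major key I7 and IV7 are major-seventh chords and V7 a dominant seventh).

Stacked in thirds the chord is F-A-C-Eb: a dominant seventh chord on F.
F is not a diatonic chord root with this quality in Eb major, but it lies a perfect fifth above Bb (V), so the chord functions as an applied dominant of V.
With C in the bass the chord is in second inversion, so the figured bass is 43.

V43/V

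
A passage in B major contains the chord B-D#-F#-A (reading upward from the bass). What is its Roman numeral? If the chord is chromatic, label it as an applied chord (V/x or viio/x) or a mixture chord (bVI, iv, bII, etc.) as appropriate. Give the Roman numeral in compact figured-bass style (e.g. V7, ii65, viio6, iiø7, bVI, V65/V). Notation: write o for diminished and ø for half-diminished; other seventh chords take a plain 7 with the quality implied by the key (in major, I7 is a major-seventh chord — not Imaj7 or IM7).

The pitches B-D#-F#-A form a dominant seventh chord rooted on B.
B is not a diatonic chord root with this quality in B major, but it lies a perfect fifth above E (IV), so the chord functions as an applied dominant of IV.

V7/IV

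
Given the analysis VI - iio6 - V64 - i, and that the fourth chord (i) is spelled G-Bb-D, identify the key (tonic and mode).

G minor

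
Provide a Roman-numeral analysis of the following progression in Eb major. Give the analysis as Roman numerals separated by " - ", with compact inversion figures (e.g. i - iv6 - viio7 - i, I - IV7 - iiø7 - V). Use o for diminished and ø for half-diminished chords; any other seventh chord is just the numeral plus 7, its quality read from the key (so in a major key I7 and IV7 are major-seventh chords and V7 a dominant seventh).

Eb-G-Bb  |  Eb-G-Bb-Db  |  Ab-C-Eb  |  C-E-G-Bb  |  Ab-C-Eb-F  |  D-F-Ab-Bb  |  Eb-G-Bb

Eb-G-Bb: major triad on Eb = scale degree 1 → I.
Eb-G-Bb-Db is the secondary dominant of IV (dominant seventh chord on Eb): V7/IV.
Ab-C-Eb: major triad on Ab = scale degree 4 → IV.
C-E-G-Bb: chromatic; C is V of ii, so V7/ii.
Ab-C-Eb-F has root F, degree 2 in Eb major, so ii65.
D-F-Ab-Bb has root Bb, degree 5 in Eb major, so V65.
Eb-G-Bb: root Eb is the tonic; major triad there is I.

I - V7/IV - IV - V7/ii - ii65 - V65 - I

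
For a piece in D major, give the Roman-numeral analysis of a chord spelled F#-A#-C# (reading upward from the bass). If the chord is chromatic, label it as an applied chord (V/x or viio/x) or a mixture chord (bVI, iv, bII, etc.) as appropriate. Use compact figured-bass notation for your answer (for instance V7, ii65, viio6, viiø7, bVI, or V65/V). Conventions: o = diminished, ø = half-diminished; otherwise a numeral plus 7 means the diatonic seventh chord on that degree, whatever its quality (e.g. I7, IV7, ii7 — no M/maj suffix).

The pitches F#-A#-C# form a major triad rooted on F#.
F# is not a diatonic chord root with this quality in D major, but it lies a perfect fifth above B (vi), so the chord functions as an applied dominant of vi.

V/vi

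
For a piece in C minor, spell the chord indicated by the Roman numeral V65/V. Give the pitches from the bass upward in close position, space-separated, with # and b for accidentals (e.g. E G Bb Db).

F# A C D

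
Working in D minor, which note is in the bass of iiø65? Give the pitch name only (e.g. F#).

iiø in D minor has root E; the chord is E-G-Bb-D.
The figure 65 means first inversion — the third is in the bass.

G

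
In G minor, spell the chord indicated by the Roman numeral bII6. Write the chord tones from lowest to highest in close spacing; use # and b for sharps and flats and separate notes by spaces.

C Eb Ab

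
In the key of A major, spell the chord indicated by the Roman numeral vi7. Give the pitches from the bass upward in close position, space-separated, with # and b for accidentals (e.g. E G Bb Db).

In A major, the sixth degree is F#, and the diatonic chord built there is a minor seventh chord.
Stacking thirds from F# gives F#-A-C#-E.

F# A C# E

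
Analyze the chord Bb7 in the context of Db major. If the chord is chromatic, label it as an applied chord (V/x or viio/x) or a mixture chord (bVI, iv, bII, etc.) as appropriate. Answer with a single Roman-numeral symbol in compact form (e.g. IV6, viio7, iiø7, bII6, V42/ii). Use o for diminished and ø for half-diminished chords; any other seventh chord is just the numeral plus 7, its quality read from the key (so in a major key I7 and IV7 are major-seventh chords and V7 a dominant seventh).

V7/ii

Stacked in thirds the chord is Bb-D-F-Ab: a dominant seventh chord on Bb.
Bb is not a diatonic chord root with this quality in Db major, but it lies a perfect fifth above Eb (ii), so the chord functions as an applied dominant of ii.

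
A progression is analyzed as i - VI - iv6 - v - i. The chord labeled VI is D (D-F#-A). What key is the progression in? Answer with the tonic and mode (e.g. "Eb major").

The anchor chord is a major triad on D, labeled VI.
Counting down 5 scale steps from D places the tonic on F#; a major triad on degree 6 is diatonic only in minor.

F# minor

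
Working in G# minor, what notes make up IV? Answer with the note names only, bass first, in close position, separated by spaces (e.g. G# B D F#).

C# E# G#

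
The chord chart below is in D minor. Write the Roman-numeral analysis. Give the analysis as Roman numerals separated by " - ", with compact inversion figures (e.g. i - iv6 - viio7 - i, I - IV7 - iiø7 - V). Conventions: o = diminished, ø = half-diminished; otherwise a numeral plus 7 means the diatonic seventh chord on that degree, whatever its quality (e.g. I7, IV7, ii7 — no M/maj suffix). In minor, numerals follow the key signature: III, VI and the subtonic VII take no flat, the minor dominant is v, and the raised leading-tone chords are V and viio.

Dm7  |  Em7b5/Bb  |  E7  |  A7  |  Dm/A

i7 - iiø43 - V7/V - V7 - i64

Dm7 has root D, degree 1 in D minor, so i7.
Em7b5/Bb: half-diminished seventh chord on E = scale degree 2 → iiø43.
E7 is the secondary dominant of V (dominant seventh chord on E): V7/V.
A7: root A is the dominant; dominant seventh chord there is V7.
Dm/A: root D is the tonic; minor triad there is i64.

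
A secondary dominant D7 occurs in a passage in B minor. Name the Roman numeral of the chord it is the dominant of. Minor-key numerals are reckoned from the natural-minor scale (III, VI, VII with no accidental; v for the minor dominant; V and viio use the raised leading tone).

VI

The chord is a dominant seventh chord on D.
A dominant resolves down a perfect fifth: D → G. In B minor, G is scale degree 6, i.e. VI.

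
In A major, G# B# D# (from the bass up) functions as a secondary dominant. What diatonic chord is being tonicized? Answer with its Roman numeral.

iii

The chord is a major triad on G#.
A dominant resolves down a perfect fifth: G# → C#. In A major, C# is scale degree 3, i.e. iii.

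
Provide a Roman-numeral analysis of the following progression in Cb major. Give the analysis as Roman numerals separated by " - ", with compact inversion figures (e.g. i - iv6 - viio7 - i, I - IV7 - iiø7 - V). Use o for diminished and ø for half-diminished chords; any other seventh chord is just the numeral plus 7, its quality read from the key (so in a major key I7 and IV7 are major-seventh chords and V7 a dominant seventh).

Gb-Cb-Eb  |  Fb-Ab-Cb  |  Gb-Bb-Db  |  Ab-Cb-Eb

I64 - IV - V - vi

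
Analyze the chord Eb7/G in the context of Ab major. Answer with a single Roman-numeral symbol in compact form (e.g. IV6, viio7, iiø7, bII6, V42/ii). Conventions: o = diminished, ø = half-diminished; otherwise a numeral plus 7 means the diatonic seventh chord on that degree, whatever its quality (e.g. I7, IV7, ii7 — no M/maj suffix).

The pitches Eb-G-Bb-Db form a dominant seventh chord rooted on Eb.
In Ab major, Eb is the dominant; the diatonic dominant seventh chord there is V7.
With G in the bass the chord is in first inversion, so the figured bass is 65.

V65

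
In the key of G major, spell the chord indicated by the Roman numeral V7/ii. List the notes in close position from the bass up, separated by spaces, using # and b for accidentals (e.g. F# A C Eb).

V7/ii is a secondary dominant — the dominant seventh of ii. ii in G major is A, so the applied chord's root is E, a perfect fifth above.
Building a dominant seventh chord on E gives E-G#-B-D.

E G# B D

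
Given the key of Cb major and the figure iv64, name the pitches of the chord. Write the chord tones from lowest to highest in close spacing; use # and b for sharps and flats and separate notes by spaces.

Cb Fb Abb

Scale degree 4 in Cb major is Fb; here the chord built on it is altered to a minor triad. iv64 is the minor subdominant, borrowed from the parallel minor.
So the chord is Fb-Abb-Cb.
The figured bass 64 indicates second inversion, placing the fifth (Cb) in the bass: Cb-Fb-Abb.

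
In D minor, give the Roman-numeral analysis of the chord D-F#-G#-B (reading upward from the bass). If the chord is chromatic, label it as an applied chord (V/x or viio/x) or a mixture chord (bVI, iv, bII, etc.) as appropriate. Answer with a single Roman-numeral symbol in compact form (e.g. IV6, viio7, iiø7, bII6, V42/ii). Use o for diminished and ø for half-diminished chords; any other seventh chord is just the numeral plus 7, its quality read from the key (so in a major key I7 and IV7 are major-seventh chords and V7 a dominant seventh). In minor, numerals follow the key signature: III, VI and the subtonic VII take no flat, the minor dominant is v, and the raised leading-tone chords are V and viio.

viiø43/V

The pitches G#-B-D-F# form a half-diminished seventh chord rooted on G#.
G# sits a half step below A (V in D minor); a diminished chord there is the applied leading-tone chord of V.
With D in the bass the chord is in second inversion, so the figured bass is 43.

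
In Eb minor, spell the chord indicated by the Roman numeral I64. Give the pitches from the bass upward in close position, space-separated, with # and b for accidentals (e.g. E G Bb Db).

Bb Eb G

I64 is the major tonic (Picardy third), borrowed from the parallel major. In Eb minor that root is Eb.
So the chord is Eb-G-Bb, a major triad.
The figured bass 64 indicates second inversion, placing the fifth (Bb) in the bass: Bb-Eb-G.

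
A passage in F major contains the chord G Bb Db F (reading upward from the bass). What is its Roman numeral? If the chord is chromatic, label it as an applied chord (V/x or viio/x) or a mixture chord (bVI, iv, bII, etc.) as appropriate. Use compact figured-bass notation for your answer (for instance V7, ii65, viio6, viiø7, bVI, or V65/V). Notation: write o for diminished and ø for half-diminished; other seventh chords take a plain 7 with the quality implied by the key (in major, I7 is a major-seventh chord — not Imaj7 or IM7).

iiø7

The pitches G-Bb-Db-F form a half-diminished seventh chord rooted on G.
G is the second degree of F major. This is the half-diminished supertonic seventh, borrowed from the parallel minor.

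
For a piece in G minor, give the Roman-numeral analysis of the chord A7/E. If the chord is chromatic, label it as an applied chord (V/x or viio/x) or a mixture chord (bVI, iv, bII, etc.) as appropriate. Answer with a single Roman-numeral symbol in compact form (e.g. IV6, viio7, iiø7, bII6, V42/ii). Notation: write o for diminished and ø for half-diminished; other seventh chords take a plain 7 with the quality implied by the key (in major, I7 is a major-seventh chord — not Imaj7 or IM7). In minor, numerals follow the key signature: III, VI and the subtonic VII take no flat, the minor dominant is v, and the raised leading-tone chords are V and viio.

Stacked in thirds the chord is A-C#-E-G: a dominant seventh chord on A.
A is not a diatonic chord root with this quality in G minor, but it lies a perfect fifth above D (V), so the chord functions as an applied dominant of V.
With E in the bass the chord is in second inversion, so the figured bass is 43.

V43/V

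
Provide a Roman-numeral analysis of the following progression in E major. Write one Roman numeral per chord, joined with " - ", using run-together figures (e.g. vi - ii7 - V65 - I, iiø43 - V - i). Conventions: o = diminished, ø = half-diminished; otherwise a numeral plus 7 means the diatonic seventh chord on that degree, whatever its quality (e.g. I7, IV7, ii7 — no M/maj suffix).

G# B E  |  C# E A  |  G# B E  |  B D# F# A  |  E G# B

G#-B-E: root E is the tonic; major triad there is I6.
C#-E-A: root A is the subdominant; major triad there is IV6.
G#-B-E: major triad on E = scale degree 1 → I6.
B-D#-F#-A: root B is the dominant; dominant seventh chord there is V7.
E-G#-B has root E, degree 1 in E major, so I.

I6 - IV6 - I6 - V7 - I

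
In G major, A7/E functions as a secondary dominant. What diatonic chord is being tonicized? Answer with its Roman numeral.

V

The chord is a dominant seventh chord on A.
A dominant resolves down a perfect fifth: A → D. In G major, D is scale degree 5, i.e. V.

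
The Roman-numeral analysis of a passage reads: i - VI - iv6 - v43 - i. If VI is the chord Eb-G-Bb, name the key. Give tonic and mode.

G minor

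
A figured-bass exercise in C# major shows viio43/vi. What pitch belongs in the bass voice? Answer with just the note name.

The applied chord viio43/vi is rooted on G##: G##-B#-D#-F#.
The figure 43 means second inversion — the fifth is in the bass.

D#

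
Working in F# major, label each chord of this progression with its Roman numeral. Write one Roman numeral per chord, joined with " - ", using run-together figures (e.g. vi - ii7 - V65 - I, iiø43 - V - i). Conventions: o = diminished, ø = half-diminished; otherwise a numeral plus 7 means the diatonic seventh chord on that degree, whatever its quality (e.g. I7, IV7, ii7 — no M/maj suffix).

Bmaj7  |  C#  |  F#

Bmaj7 has root B, degree 4 in F# major, so IV7.
C#: root C# is the dominant; major triad there is V.
F# has root F#, degree 1 in F# major, so I.

IV7 - V - I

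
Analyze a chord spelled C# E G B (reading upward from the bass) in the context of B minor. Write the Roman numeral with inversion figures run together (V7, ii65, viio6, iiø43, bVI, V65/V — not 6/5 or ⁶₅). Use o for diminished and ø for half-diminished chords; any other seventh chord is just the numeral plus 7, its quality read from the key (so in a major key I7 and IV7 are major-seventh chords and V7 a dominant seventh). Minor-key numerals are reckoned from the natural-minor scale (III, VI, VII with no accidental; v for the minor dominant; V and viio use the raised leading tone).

iiø7

The pitches C#-E-G-B form a half-diminished seventh chord rooted on C#.
In B minor, C# is the supertonic; the diatonic half-diminished seventh chord there is iiø7.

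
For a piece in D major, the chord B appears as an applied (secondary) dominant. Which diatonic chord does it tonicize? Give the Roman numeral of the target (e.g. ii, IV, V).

The chord is a major triad on B.
A dominant resolves down a perfect fifth: B → E. In D major, E is scale degree 2, i.e. ii.

ii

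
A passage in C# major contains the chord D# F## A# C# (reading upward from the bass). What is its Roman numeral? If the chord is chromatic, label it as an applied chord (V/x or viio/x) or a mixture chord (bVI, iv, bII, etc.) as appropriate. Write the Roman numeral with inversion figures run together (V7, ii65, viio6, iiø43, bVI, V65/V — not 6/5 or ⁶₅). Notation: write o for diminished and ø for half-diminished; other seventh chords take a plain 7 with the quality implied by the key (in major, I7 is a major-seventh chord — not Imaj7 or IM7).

Stacked in thirds the chord is D#-F##-A#-C#: a dominant seventh chord on D#.
D# is not a diatonic chord root with this quality in C# major, but it lies a perfect fifth above G# (V), so the chord functions as an applied dominant of V.

V7/V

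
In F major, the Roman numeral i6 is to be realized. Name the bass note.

Ab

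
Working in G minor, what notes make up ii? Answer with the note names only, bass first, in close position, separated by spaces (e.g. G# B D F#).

ii is the minor supertonic, borrowed from the parallel major (the Dorian ii). In G minor that root is A.
So the chord is A-C-E.

A C E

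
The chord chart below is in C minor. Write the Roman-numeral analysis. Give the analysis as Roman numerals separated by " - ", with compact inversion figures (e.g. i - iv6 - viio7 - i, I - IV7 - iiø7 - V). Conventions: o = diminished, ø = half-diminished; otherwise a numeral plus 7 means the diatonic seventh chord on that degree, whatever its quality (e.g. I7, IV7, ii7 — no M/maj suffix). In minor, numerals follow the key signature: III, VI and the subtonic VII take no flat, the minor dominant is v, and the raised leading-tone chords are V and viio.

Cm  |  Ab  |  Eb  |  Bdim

i - VI - III - viio

Cm has root C, degree 1 in C minor, so i.
Ab: major triad on Ab = scale degree 6 → VI.
Eb: root Eb is the mediant; major triad there is III.
Bdim: root B is the leading tone; diminished triad there is viio.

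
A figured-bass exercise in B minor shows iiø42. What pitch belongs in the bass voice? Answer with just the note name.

B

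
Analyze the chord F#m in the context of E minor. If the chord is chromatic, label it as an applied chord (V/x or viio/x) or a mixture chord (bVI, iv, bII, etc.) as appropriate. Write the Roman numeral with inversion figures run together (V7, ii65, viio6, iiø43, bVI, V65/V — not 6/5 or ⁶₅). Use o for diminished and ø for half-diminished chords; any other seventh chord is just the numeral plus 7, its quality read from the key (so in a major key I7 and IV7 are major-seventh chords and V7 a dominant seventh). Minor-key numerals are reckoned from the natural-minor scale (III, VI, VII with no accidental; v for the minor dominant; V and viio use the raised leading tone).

ii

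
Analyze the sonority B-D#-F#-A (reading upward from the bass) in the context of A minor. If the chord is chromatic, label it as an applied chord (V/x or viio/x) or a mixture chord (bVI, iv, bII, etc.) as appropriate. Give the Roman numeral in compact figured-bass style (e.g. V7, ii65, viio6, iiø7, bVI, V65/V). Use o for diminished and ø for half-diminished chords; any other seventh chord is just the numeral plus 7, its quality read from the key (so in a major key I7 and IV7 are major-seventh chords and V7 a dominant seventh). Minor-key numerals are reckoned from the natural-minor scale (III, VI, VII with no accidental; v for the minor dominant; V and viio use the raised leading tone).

The pitches B-D#-F#-A form a dominant seventh chord rooted on B.
B is not a diatonic chord root with this quality in A minor, but it lies a perfect fifth above E (V), so the chord functions as an applied dominant of V.

V7/V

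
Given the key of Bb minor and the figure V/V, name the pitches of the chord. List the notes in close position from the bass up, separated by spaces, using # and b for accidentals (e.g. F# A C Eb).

The slash means an applied dominant: we want the dominant of V. In Bb minor, V is F major, and its dominant is built on C.
Building a major triad on C gives C-E-G.

C E G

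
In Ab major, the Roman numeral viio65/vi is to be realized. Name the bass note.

The applied chord viio65/vi is rooted on E: E-G-Bb-Db.
The figure 65 means first inversion — the third is in the bass.

G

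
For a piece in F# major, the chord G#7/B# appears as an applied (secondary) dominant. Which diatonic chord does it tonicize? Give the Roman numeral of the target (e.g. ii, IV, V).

The chord is a dominant seventh chord on G#.
A dominant resolves down a perfect fifth: G# → C#. In F# major, C# is scale degree 5, i.e. V.

V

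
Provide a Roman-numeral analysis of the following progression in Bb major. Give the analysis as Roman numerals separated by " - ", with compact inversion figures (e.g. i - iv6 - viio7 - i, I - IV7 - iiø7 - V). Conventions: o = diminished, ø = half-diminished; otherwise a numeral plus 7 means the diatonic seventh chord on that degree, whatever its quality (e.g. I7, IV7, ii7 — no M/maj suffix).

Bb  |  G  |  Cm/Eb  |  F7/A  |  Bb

I - V/ii - ii6 - V65 - I

Bb has root Bb, degree 1 in Bb major, so I.
G: a major triad on G, the applied dominant of ii → V/ii.
Cm/Eb has root C, degree 2 in Bb major, so ii6.
F7/A has root F, degree 5 in Bb major, so V65.
Bb has root Bb, degree 1 in Bb major, so I.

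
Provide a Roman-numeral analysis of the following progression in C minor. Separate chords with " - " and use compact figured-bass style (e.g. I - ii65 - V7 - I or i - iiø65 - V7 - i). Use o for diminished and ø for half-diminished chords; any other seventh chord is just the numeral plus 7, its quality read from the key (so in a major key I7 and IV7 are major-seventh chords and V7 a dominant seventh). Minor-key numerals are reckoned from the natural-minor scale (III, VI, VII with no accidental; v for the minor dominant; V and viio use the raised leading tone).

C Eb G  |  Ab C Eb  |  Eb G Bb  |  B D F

i - VI - III - viio

C-Eb-G: root C is the tonic; minor triad there is i.
Ab-C-Eb: root Ab is the submediant; major triad there is VI.
Eb-G-Bb has root Eb, degree 3 in C minor, so III.
B-D-F: root B is the leading tone; diminished triad there is viio.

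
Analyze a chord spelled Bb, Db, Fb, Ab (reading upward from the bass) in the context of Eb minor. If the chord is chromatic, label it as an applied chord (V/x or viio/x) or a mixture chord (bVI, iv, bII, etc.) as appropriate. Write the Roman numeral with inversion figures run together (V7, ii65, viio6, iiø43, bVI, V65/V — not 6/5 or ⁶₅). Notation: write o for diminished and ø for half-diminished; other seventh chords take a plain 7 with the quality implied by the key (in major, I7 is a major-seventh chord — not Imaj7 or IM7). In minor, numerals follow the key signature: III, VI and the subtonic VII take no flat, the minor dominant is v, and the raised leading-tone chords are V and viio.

Stacked in thirds the chord is Bb-Db-Fb-Ab: a half-diminished seventh chord on Bb.
Bb sits a half step below Cb (VI in Eb minor); a diminished chord there is the applied leading-tone chord of VI.

viiø7/VI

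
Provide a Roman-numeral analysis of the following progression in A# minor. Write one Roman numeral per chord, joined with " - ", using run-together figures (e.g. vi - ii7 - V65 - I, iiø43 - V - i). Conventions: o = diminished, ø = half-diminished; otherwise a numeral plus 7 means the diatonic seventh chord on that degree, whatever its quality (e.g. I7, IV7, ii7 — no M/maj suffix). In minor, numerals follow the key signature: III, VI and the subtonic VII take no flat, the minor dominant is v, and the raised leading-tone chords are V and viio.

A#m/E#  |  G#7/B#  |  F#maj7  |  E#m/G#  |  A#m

i64 - VII65 - VI7 - v6 - i

A#m/E#: minor triad on A# = scale degree 1 → i64.
G#7/B#: dominant seventh chord on G# = scale degree 7 → VII65.
F#maj7: root F# is the submediant; major seventh chord there is VI7.
E#m/G# has root E#, degree 5 in A# minor, so v6.
A#m has root A#, degree 1 in A# minor, so i.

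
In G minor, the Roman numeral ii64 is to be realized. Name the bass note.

E

ii in G minor has root A; the chord is A-C-E.
The figure 64 means second inversion — the fifth is in the bass.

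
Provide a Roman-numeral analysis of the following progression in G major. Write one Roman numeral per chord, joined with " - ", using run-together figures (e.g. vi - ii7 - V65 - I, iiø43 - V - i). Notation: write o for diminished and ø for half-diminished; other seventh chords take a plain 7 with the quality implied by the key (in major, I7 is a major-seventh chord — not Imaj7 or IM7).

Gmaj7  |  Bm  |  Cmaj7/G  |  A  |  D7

Gmaj7: major seventh chord on G = scale degree 1 → I7.
Bm: root B is the mediant; minor triad there is iii.
Cmaj7/G: root C is the subdominant; major seventh chord there is IV43.
A is the secondary dominant of V (major triad on A): V/V.
D7: dominant seventh chord on D = scale degree 5 → V7.

I7 - iii - IV43 - V/V - V7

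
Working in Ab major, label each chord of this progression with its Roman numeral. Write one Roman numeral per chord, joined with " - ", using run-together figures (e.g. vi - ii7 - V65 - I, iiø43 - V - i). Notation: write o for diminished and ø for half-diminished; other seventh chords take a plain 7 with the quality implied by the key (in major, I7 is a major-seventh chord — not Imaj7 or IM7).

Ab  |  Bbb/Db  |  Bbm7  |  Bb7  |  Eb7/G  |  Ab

I - bII6 - ii7 - V7/V - V65 - I

Ab: major triad on Ab = scale degree 1 → I.
Bbb/Db: major triad on Bbb — chromatic; Bbb is the lowered second degree, so this is the Neapolitan sixth, bII6 (third, Db, in the bass — hence the 6).
Bbm7: root Bb is the supertonic; minor seventh chord there is ii7.
Bb7: a dominant seventh chord on Bb, the applied dominant of V → V7/V.
Eb7/G: root Eb is the dominant; dominant seventh chord there is V65.
Ab has root Ab, degree 1 in Ab major, so I.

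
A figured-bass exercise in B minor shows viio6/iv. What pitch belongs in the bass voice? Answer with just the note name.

F#

The applied chord viio6/iv is rooted on D#: D#-F#-A.
The figure 6 means first inversion — the third is in the bass.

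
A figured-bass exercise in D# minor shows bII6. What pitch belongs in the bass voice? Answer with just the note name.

bII in D# minor has root E; the chord is E-G#-B.
The figure 6 means first inversion — the third is in the bass.

G#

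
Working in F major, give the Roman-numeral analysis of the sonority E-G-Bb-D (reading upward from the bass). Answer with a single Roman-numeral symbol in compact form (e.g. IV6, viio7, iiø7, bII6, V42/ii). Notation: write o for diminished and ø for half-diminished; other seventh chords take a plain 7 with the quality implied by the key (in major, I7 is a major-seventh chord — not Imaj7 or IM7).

viiø7

The pitches E-G-Bb-D form a half-diminished seventh chord rooted on E.
E is scale degree 7 in F major, and a half-diminished seventh chord on that degree is written viiø7.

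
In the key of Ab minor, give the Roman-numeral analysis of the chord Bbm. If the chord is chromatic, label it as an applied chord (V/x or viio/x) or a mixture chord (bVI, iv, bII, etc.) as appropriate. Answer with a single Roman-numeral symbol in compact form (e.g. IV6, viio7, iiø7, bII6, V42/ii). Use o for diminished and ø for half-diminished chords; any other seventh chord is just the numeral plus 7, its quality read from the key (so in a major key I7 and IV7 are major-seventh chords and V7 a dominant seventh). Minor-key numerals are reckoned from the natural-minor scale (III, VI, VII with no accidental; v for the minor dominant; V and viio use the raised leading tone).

The pitches Bb-Db-F form a minor triad rooted on Bb.
Bb is the second degree of Ab minor. This is the minor supertonic, borrowed from the parallel major (the Dorian ii).

ii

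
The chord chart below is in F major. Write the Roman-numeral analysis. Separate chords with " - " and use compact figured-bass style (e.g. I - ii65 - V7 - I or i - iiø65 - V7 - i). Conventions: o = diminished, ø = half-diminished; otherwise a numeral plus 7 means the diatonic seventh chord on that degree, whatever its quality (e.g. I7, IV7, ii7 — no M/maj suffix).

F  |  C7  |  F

I - V7 - I

F: major triad on F = scale degree 1 → I.
C7: dominant seventh chord on C = scale degree 5 → V7.
F: root F is the tonic; major triad there is I.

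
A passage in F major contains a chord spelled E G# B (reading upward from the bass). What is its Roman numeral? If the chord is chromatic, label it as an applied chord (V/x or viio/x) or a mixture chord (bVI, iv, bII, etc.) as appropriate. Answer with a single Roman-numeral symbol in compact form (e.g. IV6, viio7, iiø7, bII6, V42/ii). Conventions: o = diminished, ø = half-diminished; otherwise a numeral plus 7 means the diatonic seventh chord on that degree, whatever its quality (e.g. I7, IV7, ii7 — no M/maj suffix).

The pitches E-G#-B form a major triad rooted on E.
E is not a diatonic chord root with this quality in F major, but it lies a perfect fifth above A (iii), so the chord functions as an applied dominant of iii.

V/iii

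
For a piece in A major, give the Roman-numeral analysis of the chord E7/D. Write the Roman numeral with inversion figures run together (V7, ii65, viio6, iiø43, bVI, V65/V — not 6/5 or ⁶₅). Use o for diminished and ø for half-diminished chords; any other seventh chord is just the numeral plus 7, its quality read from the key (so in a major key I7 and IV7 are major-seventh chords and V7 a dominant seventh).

The pitches E-G#-B-D form a dominant seventh chord rooted on E.
In A major, E is the dominant; the diatonic dominant seventh chord there is V7.
With D in the bass the chord is in third inversion, so the figured bass is 42.

V42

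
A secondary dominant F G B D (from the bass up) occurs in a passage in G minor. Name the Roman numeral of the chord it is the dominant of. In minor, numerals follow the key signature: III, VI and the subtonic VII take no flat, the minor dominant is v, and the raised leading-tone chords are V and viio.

The chord is a dominant seventh chord on G.
A dominant resolves down a perfect fifth: G → C. In G minor, C is scale degree 4, i.e. iv.

iv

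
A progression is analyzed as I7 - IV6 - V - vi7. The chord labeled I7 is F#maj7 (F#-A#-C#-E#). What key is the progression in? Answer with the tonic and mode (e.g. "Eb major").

F# major

The chord F#maj7 is a major seventh chord rooted on F#; its label is I7.
If F# is scale degree 1 and the mode makes that degree carry a major seventh chord, the tonic is F# and the mode is major.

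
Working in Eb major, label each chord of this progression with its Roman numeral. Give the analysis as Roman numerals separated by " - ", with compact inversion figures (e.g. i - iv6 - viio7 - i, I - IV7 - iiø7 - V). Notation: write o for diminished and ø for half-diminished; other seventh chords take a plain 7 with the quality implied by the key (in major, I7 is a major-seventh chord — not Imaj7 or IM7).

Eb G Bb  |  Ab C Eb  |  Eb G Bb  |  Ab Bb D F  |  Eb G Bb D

Eb-G-Bb: root Eb is the tonic; major triad there is I.
Ab-C-Eb: major triad on Ab = scale degree 4 → IV.
Eb-G-Bb: major triad on Eb = scale degree 1 → I.
Ab-Bb-D-F: dominant seventh chord on Bb = scale degree 5 → V42.
Eb-G-Bb-D: major seventh chord on Eb = scale degree 1 → I7.

I - IV - I - V42 - I7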